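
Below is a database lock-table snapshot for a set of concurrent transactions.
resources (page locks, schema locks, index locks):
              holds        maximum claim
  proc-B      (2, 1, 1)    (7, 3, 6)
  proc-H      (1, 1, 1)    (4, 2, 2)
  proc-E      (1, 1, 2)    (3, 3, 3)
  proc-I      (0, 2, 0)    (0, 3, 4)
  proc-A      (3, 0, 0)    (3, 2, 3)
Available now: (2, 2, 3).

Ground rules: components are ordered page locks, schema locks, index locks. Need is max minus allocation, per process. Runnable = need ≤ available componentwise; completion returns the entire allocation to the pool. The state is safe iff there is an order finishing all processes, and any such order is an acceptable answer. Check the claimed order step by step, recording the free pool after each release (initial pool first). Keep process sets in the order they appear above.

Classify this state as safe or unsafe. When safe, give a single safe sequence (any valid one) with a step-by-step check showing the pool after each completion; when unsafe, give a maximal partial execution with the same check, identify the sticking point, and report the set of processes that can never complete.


SAFE — a valid safe sequence is proc-E, proc-I, proc-A, proc-H, proc-B.
Key observation: at proc-E the run first touches a limit — (2, 2, 1) against (2, 2, 3), exact on a resource it actually requests.
Walking it through:
  pool = (2, 2, 3)
  proc-E: need (2, 2, 1) fits (2, 2, 3); releases (1, 1, 2), pool now (3, 3, 5)
  proc-I: need (0, 1, 4) fits (3, 3, 5); releases (0, 2, 0), pool now (3, 5, 5)
  proc-A: need (0, 2, 3) fits (3, 5, 5); releases (3, 0, 0), pool now (6, 5, 5)
  proc-H: need (3, 1, 1) fits (6, 5, 5); releases (1, 1, 1), pool now (7, 6, 6)
  proc-B: need (5, 2, 5) fits (7, 6, 6); releases (2, 1, 1), pool now (9, 7, 7)


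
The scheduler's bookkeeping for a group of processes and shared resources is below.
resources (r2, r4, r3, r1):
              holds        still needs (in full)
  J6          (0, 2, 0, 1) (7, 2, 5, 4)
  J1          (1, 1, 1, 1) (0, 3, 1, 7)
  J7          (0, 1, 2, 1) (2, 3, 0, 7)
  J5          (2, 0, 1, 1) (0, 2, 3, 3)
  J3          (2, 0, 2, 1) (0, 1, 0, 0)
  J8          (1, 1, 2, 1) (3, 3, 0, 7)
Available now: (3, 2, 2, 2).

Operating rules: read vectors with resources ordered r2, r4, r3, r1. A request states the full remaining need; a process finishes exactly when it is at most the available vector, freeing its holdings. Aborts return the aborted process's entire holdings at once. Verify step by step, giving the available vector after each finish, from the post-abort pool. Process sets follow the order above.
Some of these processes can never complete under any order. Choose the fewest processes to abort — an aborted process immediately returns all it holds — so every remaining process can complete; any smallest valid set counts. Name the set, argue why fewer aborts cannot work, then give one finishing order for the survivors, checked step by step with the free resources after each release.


Abort J1 and J7.
Key observation: J8 was stuck for good until J1 and J7 gave back (1, 2, 3, 2); in the order shown it finishes at step 4.
Minimality, checking each single-abort alternative: J6 alone leaves J1 blocked (short on r1); J1 alone leaves J7 blocked (short on r1); J7 alone leaves J1 blocked (short on r1); J5 alone leaves J1 blocked (short on r1); J3 alone leaves J1 blocked (short on r1); J8 alone leaves J1 blocked (short on r1).
Survivors finish in the order: J5, J3, J6, J8. Check, step by step (pool after the aborts first):
  pool = (4, 4, 5, 4)
  run J5 (needs (0, 2, 3, 3), free (4, 4, 5, 4)); after release of (2, 0, 1, 1) the pool is (6, 4, 6, 5)
  run J3 (needs (0, 1, 0, 0), free (6, 4, 6, 5)); after release of (2, 0, 2, 1) the pool is (8, 4, 8, 6)
  run J6 (needs (7, 2, 5, 4), free (8, 4, 8, 6)); after release of (0, 2, 0, 1) the pool is (8, 6, 8, 7)
  run J8 (needs (3, 3, 0, 7), free (8, 6, 8, 7)); after release of (1, 1, 2, 1) the pool is (9, 7, 10, 8)


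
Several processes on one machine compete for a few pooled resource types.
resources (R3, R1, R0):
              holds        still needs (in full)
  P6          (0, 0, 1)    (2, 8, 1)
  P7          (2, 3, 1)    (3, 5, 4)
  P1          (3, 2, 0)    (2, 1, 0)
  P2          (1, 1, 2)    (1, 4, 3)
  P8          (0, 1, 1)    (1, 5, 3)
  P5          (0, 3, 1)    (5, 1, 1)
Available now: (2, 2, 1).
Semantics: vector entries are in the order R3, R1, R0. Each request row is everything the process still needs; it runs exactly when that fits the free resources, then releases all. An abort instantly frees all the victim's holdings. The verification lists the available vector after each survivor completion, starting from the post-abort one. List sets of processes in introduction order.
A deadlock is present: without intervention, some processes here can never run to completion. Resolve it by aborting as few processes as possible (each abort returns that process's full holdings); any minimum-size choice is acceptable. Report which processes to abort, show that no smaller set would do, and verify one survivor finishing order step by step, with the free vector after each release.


Minimum abort set: P2.
Key observation: aborting P2 returns (1, 1, 2), and P6 — hopeless before — runs at step 3 with the returned capacity in the pool.
Why nothing smaller works: aborting no one leaves the state deadlocked as given.
Survivors finish in the order: P1, P5, P6, P8, P7. Verifying each step (pool after the aborts first):
  pool = (3, 3, 3)
  P1 needs (2, 1, 0) <= (3, 3, 3) -> finishes; pool += (3, 2, 0) = (6, 5, 3)
  P5 needs (5, 1, 1) <= (6, 5, 3) -> finishes; pool += (0, 3, 1) = (6, 8, 4)
  P6 needs (2, 8, 1) <= (6, 8, 4) -> finishes; pool += (0, 0, 1) = (6, 8, 5)
  P8 needs (1, 5, 3) <= (6, 8, 5) -> finishes; pool += (0, 1, 1) = (6, 9, 6)
  P7 needs (3, 5, 4) <= (6, 9, 6) -> finishes; pool += (2, 3, 1) = (8, 12, 7)


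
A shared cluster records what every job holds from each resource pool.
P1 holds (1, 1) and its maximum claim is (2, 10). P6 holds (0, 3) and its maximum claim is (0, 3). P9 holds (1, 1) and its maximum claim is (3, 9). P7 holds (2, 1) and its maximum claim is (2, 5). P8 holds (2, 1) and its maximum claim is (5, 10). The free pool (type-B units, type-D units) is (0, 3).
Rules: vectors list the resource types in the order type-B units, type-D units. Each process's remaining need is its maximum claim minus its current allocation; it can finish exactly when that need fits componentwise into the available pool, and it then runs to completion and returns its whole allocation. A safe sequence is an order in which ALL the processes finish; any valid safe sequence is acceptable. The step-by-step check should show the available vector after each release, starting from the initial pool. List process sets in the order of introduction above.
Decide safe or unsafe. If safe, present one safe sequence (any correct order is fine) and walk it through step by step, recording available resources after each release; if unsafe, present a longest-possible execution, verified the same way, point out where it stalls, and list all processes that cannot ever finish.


UNSAFE — no complete ordering exists.
Key observation: even finishing P6, P7 leaves just (2, 7) free — too little type-D units for any of the remaining processes.
Going as far as possible: P6, P7; after that, nothing fits. Step-by-step check:
  pool = (0, 3)
  P6 needs (0, 0) <= (0, 3) -> finishes; pool += (0, 3) = (0, 6)
  P7 needs (0, 4) <= (0, 6) -> finishes; pool += (2, 1) = (2, 7)
  P1 cannot run: need (1, 9) vs free (2, 7) (insufficient type-D units)
  P9 cannot run: need (2, 8) vs free (2, 7) (insufficient type-D units)
  P8 cannot run: need (3, 9) vs free (2, 7) (insufficient type-B units and type-D units)
Never able to finish: P1, P9 and P8.


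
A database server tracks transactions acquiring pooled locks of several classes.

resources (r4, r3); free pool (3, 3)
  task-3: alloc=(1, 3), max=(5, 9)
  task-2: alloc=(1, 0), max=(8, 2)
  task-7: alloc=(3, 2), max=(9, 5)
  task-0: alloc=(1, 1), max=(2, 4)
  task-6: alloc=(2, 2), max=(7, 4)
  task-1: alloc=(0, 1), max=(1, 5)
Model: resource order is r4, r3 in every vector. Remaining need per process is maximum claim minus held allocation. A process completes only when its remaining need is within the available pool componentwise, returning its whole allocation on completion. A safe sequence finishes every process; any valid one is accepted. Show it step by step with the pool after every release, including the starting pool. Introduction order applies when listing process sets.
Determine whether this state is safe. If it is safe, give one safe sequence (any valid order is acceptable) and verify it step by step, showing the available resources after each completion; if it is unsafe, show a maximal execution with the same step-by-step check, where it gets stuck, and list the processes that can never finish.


The state is UNSAFE.
Key observation: after task-0, task-1 the pool peaks at (4, 5), and each blocked process is short somewhere: task-3 on r3; task-2 on r4; task-7 on r4; task-6 on r4.
Going as far as possible: task-0, task-1; after that, nothing fits. Step-by-step check:
  pool = (3, 3)
  task-0: need (1, 3) fits (3, 3); releases (1, 1), pool now (4, 4)
  task-1: need (1, 4) fits (4, 4); releases (0, 1), pool now (4, 5)
  blocked: task-3 wants (4, 6), pool (4, 5) — not enough r3
  blocked: task-2 wants (7, 2), pool (4, 5) — not enough r4
  blocked: task-7 wants (6, 3), pool (4, 5) — not enough r4
  blocked: task-6 wants (5, 2), pool (4, 5) — not enough r4
Never able to finish: task-3, task-2, task-7 and task-6.


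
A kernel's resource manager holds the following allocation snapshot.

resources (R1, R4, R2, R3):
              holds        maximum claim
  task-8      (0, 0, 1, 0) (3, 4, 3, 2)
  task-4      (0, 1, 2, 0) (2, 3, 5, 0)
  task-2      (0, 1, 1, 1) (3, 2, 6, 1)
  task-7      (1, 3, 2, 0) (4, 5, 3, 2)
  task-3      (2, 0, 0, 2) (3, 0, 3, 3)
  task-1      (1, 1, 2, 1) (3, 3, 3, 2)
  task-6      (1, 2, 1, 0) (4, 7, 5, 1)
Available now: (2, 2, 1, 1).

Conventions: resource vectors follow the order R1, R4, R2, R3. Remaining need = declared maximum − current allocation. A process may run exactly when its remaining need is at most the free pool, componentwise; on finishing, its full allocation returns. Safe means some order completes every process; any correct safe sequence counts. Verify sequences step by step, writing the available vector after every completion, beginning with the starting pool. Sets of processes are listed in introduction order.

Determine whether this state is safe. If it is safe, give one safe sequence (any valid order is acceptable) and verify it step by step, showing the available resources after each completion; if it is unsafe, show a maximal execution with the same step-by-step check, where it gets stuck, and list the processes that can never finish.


SAFE, for example via the order task-1, task-7, task-2, task-6, task-8, task-3, task-4.
Key observation: task-1 is the earliest step where a requested resource binds exactly: need (2, 2, 1, 1), pool (2, 2, 1, 1) at its turn.
Check, step by step:
  pool = (2, 2, 1, 1)
  task-1 needs (2, 2, 1, 1) <= (2, 2, 1, 1) -> finishes; pool += (1, 1, 2, 1) = (3, 3, 3, 2)
  task-7 needs (3, 2, 1, 2) <= (3, 3, 3, 2) -> finishes; pool += (1, 3, 2, 0) = (4, 6, 5, 2)
  task-2 needs (3, 1, 5, 0) <= (4, 6, 5, 2) -> finishes; pool += (0, 1, 1, 1) = (4, 7, 6, 3)
  task-6 needs (3, 5, 4, 1) <= (4, 7, 6, 3) -> finishes; pool += (1, 2, 1, 0) = (5, 9, 7, 3)
  task-8 needs (3, 4, 2, 2) <= (5, 9, 7, 3) -> finishes; pool += (0, 0, 1, 0) = (5, 9, 8, 3)
  task-3 needs (1, 0, 3, 1) <= (5, 9, 8, 3) -> finishes; pool += (2, 0, 0, 2) = (7, 9, 8, 5)
  task-4 needs (2, 2, 3, 0) <= (7, 9, 8, 5) -> finishes; pool += (0, 1, 2, 0) = (7, 10, 10, 5)


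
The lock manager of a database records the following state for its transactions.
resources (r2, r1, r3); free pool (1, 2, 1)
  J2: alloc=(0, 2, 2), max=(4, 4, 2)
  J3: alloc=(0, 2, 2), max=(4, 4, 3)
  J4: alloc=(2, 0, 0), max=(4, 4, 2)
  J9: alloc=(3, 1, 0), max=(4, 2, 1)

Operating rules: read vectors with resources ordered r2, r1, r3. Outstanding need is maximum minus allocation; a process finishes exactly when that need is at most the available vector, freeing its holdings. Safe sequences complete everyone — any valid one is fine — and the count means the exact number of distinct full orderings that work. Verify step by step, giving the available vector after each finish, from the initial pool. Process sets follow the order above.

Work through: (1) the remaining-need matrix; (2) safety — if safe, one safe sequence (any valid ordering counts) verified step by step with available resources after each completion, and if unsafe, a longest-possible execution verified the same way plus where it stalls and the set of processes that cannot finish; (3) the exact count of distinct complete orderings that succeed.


(1) Remaining need (order r2, r1, r3):
  J2: (4, 2, 0)
  J3: (4, 2, 1)
  J4: (2, 4, 2)
  J9: (1, 1, 1)
(2) SAFE, for example via the order J9, J2, J3, J4.
Key observation: at J9 the run first touches a limit — (1, 1, 1) against (1, 2, 1), exact on a resource it actually requests.
Step-by-step check:
  pool = (1, 2, 1)
  J9: need (1, 1, 1) fits (1, 2, 1); releases (3, 1, 0), pool now (4, 3, 1)
  J2: need (4, 2, 0) fits (4, 3, 1); releases (0, 2, 2), pool now (4, 5, 3)
  J3: need (4, 2, 1) fits (4, 5, 3); releases (0, 2, 2), pool now (4, 7, 5)
  J4: need (2, 4, 2) fits (4, 7, 5); releases (2, 0, 0), pool now (6, 7, 5)
(3) The exact count: 4 of the possible complete orderings are safe sequences.


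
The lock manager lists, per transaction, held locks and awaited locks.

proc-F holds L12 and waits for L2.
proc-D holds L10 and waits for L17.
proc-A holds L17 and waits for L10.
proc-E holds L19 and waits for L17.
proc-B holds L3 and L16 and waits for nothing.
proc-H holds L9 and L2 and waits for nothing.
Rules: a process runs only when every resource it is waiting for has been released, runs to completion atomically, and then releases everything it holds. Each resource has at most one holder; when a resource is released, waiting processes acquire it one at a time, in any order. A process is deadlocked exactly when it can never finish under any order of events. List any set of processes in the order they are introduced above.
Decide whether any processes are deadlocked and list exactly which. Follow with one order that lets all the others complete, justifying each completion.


Deadlocked: proc-D, proc-A and proc-E.
Key observation: along proc-D -> proc-A -> proc-D, each member waits on what the next one holds — a deadlock; proc-E waits into the deadlock from upstream.
The rest can finish in the order proc-H, proc-F, proc-B.
Verifying each step:
  run proc-H (it waits on nothing); releases L9 and L2
  proc-F waits on L2 — all released -> runs and releases L12
  run proc-B (it waits on nothing); releases L3 and L16


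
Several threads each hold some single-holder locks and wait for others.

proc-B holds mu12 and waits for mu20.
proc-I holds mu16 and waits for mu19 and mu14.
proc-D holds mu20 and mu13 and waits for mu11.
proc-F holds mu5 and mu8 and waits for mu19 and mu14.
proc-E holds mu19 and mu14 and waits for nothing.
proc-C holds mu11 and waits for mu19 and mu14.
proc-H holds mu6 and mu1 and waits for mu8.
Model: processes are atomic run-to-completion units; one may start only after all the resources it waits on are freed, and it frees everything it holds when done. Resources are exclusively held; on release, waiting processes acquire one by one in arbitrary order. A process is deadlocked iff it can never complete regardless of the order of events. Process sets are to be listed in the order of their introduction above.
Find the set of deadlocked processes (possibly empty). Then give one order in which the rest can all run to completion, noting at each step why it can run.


Nothing here is deadlocked.
Key observation: no waiting chain loops back on itself — every chain ends at a process that waits on nothing, so everyone eventually runs.
One completion order for the rest: proc-E, proc-F, proc-H, proc-C, proc-I, proc-D, proc-B.
Walking it through:
  proc-E: no waits; runs immediately, freeing mu19 and mu14
  proc-F: everything it awaited (mu19 and mu14) is free; runs, freeing mu5 and mu8
  proc-H: everything it awaited (mu8) is free; runs, freeing mu6 and mu1
  proc-C: everything it awaited (mu19 and mu14) is free; runs, freeing mu11
  proc-I: everything it awaited (mu19 and mu14) is free; runs, freeing mu16
  proc-D: everything it awaited (mu11) is free; runs, freeing mu20 and mu13
  proc-B: everything it awaited (mu20) is free; runs, freeing mu12


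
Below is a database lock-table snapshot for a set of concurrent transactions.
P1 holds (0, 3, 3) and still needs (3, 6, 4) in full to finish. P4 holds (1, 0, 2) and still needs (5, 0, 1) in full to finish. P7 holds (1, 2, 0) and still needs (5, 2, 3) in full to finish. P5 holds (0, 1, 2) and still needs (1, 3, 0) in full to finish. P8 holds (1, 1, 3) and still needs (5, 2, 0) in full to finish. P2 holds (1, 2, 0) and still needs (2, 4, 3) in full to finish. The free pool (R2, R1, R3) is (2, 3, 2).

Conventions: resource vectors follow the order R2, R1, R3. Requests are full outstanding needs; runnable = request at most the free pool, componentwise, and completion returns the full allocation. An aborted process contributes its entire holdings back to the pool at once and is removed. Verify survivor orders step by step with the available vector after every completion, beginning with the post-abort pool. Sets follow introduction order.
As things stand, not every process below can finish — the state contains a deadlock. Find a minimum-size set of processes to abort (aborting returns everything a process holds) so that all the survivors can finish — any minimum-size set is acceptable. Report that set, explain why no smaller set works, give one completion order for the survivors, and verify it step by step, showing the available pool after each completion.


Minimum abort set: P7 and P8.
Key observation: P4 was stuck for good until P7 and P8 gave back (2, 3, 3); in the order shown it finishes at step 4.
No one abort is enough; case by case: P1 alone leaves P4 blocked (short on R2); P4 alone leaves P7 blocked (short on R2); P7 alone leaves P4 blocked (short on R2); P5 alone leaves P4 blocked (short on R2); P8 alone leaves P4 blocked (short on R2); P2 alone leaves P4 blocked (short on R2).
Survivors finish in the order: P2, P1, P5, P4. Check, step by step (pool after the aborts first):
  pool = (4, 6, 5)
  run P2 (needs (2, 4, 3), free (4, 6, 5)); after release of (1, 2, 0) the pool is (5, 8, 5)
  run P1 (needs (3, 6, 4), free (5, 8, 5)); after release of (0, 3, 3) the pool is (5, 11, 8)
  run P5 (needs (1, 3, 0), free (5, 11, 8)); after release of (0, 1, 2) the pool is (5, 12, 10)
  run P4 (needs (5, 0, 1), free (5, 12, 10)); after release of (1, 0, 2) the pool is (6, 12, 12)


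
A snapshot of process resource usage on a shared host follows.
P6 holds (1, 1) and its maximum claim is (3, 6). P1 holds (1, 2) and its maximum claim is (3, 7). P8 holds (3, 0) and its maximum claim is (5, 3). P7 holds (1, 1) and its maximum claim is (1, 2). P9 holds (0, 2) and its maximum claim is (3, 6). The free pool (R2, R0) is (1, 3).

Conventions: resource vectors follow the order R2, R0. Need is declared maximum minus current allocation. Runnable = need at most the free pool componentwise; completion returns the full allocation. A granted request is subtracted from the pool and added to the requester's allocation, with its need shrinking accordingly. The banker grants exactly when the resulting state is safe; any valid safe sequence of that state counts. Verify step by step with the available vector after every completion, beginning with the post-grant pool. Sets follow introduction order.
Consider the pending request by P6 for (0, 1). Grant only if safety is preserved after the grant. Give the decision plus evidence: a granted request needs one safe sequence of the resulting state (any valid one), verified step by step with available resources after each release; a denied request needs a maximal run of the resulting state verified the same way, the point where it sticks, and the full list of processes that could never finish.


DENY — the pretend-granted state is unsafe.
Key observation: even finishing P7, P8 leaves just (5, 3) free — too little R0 for any of the remaining processes.
Pretend the grant happened; the run P7, P8 goes as far as possible. Step-by-step check:
  pool = (1, 2)
  P7: need (0, 1) fits (1, 2); releases (1, 1), pool now (2, 3)
  P8: need (2, 3) fits (2, 3); releases (3, 0), pool now (5, 3)
  blocked: P6 wants (2, 4), pool (5, 3) — not enough R0
  blocked: P1 wants (2, 5), pool (5, 3) — not enough R0
  blocked: P9 wants (3, 4), pool (5, 3) — not enough R0
Had the request been granted, P6, P1 and P9 could never finish.


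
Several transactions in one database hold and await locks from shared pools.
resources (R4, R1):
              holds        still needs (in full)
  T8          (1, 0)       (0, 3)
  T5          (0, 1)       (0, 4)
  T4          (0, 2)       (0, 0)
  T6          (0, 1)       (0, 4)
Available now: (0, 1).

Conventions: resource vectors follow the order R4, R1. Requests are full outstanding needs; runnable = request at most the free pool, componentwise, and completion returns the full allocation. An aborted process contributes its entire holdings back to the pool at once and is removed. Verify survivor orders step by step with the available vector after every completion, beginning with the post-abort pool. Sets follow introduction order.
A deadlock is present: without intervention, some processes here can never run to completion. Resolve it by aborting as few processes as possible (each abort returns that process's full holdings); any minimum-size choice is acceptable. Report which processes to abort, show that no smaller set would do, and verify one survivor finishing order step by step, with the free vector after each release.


Abort T6.
Key observation: the returned (0, 1) from T6 is what brings T5 — unrunnable before, under any order — into play at step 2.
Why nothing smaller works: aborting no one leaves the state deadlocked as given.
One survivor order: T4, T5, T8. Check, step by step (post-abort pool first):
  pool = (0, 2)
  T4 needs (0, 0) <= (0, 2) -> finishes; pool += (0, 2) = (0, 4)
  T5 needs (0, 4) <= (0, 4) -> finishes; pool += (0, 1) = (0, 5)
  T8 needs (0, 3) <= (0, 5) -> finishes; pool += (1, 0) = (1, 5)


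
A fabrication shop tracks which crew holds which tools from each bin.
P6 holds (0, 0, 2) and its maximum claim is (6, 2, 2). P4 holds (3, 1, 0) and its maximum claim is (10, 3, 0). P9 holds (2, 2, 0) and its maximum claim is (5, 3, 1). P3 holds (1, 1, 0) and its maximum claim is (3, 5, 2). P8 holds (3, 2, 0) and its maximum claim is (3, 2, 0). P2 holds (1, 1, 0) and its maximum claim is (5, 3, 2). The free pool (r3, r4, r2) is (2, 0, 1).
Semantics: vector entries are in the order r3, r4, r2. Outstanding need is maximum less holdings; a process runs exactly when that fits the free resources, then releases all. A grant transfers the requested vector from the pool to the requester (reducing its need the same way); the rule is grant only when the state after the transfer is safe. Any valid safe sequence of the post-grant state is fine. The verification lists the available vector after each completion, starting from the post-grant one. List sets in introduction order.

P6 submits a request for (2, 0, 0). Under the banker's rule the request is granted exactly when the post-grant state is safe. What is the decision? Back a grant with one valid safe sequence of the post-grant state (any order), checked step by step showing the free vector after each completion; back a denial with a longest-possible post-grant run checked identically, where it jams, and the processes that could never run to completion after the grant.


GRANT. The post-grant state is safe; one safe sequence: P8, P9, P6, P4, P3, P2.
Key observation: post-grant, (0, 0, 1) remains, and an order beginning with P8 completes everyone.
Step-by-step check of the post-grant state:
  pool = (0, 0, 1)
  P8: need (0, 0, 0) fits (0, 0, 1); releases (3, 2, 0), pool now (3, 2, 1)
  P9: need (3, 1, 1) fits (3, 2, 1); releases (2, 2, 0), pool now (5, 4, 1)
  P6: need (4, 2, 0) fits (5, 4, 1); releases (2, 0, 2), pool now (7, 4, 3)
  P4: need (7, 2, 0) fits (7, 4, 3); releases (3, 1, 0), pool now (10, 5, 3)
  P3: need (2, 4, 2) fits (10, 5, 3); releases (1, 1, 0), pool now (11, 6, 3)
  P2: need (4, 2, 2) fits (11, 6, 3); releases (1, 1, 0), pool now (12, 7, 3)


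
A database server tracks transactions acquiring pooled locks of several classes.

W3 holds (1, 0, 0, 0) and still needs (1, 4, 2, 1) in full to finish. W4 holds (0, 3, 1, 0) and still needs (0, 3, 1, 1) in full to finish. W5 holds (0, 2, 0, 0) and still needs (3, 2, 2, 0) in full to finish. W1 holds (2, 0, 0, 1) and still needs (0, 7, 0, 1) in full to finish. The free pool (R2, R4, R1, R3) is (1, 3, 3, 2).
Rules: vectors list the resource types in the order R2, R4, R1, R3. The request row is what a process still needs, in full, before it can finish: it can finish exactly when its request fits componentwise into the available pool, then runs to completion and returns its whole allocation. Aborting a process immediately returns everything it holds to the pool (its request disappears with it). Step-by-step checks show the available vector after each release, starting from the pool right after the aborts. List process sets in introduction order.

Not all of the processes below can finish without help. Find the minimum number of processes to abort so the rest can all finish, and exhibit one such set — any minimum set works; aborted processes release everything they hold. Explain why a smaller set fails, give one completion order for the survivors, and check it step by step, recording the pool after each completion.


Minimum abort set: W1.
Key observation: aborting W1 returns (2, 0, 0, 1), and W5 — hopeless before — runs at step 1 with the returned capacity in the pool.
No smaller set exists: with zero aborts the deadlock remains.
The survivors complete as W5, W4, W3. Verifying each step (starting from the post-abort pool):
  pool = (3, 3, 3, 3)
  W5: need (3, 2, 2, 0) fits (3, 3, 3, 3); releases (0, 2, 0, 0), pool now (3, 5, 3, 3)
  W4: need (0, 3, 1, 1) fits (3, 5, 3, 3); releases (0, 3, 1, 0), pool now (3, 8, 4, 3)
  W3: need (1, 4, 2, 1) fits (3, 8, 4, 3); releases (1, 0, 0, 0), pool now (4, 8, 4, 3)


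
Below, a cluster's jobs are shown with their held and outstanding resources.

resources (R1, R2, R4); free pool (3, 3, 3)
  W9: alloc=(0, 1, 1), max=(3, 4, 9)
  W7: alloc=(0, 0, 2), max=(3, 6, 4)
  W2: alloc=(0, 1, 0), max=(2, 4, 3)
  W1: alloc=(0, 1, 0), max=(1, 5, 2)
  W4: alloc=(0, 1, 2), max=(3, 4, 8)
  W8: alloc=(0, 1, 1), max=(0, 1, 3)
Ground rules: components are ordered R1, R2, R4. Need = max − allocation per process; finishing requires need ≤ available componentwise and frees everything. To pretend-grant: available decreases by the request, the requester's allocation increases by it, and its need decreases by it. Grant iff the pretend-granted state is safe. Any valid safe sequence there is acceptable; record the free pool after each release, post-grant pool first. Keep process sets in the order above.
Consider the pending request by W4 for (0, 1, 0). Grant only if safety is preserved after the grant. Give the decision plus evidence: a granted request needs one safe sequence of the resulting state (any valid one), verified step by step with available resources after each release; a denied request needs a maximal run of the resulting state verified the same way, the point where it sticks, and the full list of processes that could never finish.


DENY — the pretend-granted state is unsafe.
Key observation: after W8, W2, W1 the pool peaks at (3, 5, 4), and each blocked process is short somewhere: W9 on R4; W7 on R2; W4 on R4.
On the post-grant state, W8, W2, W1 is a maximal run — nothing extends it. Step-by-step check:
  pool = (3, 2, 3)
  W8 needs (0, 0, 2) <= (3, 2, 3) -> finishes; pool += (0, 1, 1) = (3, 3, 4)
  W2 needs (2, 3, 3) <= (3, 3, 4) -> finishes; pool += (0, 1, 0) = (3, 4, 4)
  W1 needs (1, 4, 2) <= (3, 4, 4) -> finishes; pool += (0, 1, 0) = (3, 5, 4)
  blocked: W9 wants (3, 3, 8), pool (3, 5, 4) — not enough R4
  blocked: W7 wants (3, 6, 2), pool (3, 5, 4) — not enough R2
  blocked: W4 wants (3, 2, 6), pool (3, 5, 4) — not enough R4
Had the request been granted, W9, W7 and W4 could never finish.


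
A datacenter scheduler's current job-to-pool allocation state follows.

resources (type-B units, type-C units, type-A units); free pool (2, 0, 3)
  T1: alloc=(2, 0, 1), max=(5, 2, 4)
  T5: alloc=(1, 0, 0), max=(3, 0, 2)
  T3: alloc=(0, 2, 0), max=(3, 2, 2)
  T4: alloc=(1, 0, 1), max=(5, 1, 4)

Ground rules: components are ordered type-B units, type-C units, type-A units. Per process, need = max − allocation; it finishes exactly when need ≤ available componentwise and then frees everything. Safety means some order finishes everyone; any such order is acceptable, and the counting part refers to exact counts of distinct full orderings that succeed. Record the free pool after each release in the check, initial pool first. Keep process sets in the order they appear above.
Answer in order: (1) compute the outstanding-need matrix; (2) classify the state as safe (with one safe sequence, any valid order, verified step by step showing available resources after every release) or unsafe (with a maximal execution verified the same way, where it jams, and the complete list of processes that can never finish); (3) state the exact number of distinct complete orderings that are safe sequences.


(1) Outstanding need per process (order type-B units, type-C units, type-A units):
  T1: (3, 2, 3)
  T5: (2, 0, 2)
  T3: (3, 0, 2)
  T4: (4, 1, 3)
(2) The state is SAFE; one workable sequence: T5, T3, T1, T4.
Key observation: reading the order forward, T5 is the first process whose need (2, 0, 2) meets the free pool (2, 0, 3) exactly on a resource it requests.
Check, step by step:
  pool = (2, 0, 3)
  T5 needs (2, 0, 2) <= (2, 0, 3) -> finishes; pool += (1, 0, 0) = (3, 0, 3)
  T3 needs (3, 0, 2) <= (3, 0, 3) -> finishes; pool += (0, 2, 0) = (3, 2, 3)
  T1 needs (3, 2, 3) <= (3, 2, 3) -> finishes; pool += (2, 0, 1) = (5, 2, 4)
  T4 needs (4, 1, 3) <= (5, 2, 4) -> finishes; pool += (1, 0, 1) = (6, 2, 5)
(3) The exact count: 1 of the possible complete orderings is a safe sequence.


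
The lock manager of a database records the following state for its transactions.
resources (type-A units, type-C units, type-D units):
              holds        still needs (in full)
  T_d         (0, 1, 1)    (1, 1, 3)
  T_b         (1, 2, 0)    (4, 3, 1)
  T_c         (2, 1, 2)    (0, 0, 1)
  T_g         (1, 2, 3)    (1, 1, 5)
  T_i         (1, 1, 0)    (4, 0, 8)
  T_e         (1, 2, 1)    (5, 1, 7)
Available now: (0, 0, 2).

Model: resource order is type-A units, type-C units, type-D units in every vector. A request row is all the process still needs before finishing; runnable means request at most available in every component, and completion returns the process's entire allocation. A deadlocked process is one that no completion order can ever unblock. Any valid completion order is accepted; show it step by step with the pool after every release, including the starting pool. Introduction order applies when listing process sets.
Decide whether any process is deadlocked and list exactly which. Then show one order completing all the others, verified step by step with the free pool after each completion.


Deadlocked set: T_b, T_i and T_e.
Key observation: type-A units is the bottleneck — with T_c, T_d, T_g done the pool holds (3, 4, 8), short of every remaining need.
The rest can finish in the order T_c, T_d, T_g. Verifying each step:
  pool = (0, 0, 2)
  T_c needs (0, 0, 1) <= (0, 0, 2) -> finishes; pool += (2, 1, 2) = (2, 1, 4)
  T_d needs (1, 1, 3) <= (2, 1, 4) -> finishes; pool += (0, 1, 1) = (2, 2, 5)
  T_g needs (1, 1, 5) <= (2, 2, 5) -> finishes; pool += (1, 2, 3) = (3, 4, 8)
The stuck group stays short no matter what:
  T_b cannot run: need (4, 3, 1) vs free (3, 4, 8) (insufficient type-A units)
  T_i cannot run: need (4, 0, 8) vs free (3, 4, 8) (insufficient type-A units)
  T_e cannot run: need (5, 1, 7) vs free (3, 4, 8) (insufficient type-A units)


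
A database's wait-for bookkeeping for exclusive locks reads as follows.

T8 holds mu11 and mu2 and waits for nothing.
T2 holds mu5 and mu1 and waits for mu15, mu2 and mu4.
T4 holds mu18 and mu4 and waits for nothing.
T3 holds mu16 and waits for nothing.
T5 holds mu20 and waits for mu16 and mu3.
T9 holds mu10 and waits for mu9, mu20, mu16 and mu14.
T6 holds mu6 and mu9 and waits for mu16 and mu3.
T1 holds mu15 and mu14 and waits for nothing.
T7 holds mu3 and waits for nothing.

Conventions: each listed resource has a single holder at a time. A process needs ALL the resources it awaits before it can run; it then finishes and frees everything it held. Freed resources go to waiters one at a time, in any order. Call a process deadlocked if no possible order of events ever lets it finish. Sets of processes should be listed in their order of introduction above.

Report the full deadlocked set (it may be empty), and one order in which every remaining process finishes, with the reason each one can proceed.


Nothing here is deadlocked.
Key observation: no waiting chain loops back on itself — every chain ends at a process that waits on nothing, so everyone eventually runs.
One completion order for the rest: T8, T3, T7, T1, T4, T6, T2, T5, T9.
Check, step by step:
  T8 waits on nothing -> runs at once and releases mu11 and mu2
  T3 waits on nothing -> runs at once and releases mu16
  T7 waits on nothing -> runs at once and releases mu3
  T1 waits on nothing -> runs at once and releases mu15 and mu14
  T4 waits on nothing -> runs at once and releases mu18 and mu4
  T6 waits on mu16 and mu3 — all released -> runs and releases mu6 and mu9
  T2 waits on mu15, mu2 and mu4 — all released -> runs and releases mu5 and mu1
  T5 waits on mu16 and mu3 — all released -> runs and releases mu20
  T9 waits on mu9, mu20, mu16 and mu14 — all released -> runs and releases mu10


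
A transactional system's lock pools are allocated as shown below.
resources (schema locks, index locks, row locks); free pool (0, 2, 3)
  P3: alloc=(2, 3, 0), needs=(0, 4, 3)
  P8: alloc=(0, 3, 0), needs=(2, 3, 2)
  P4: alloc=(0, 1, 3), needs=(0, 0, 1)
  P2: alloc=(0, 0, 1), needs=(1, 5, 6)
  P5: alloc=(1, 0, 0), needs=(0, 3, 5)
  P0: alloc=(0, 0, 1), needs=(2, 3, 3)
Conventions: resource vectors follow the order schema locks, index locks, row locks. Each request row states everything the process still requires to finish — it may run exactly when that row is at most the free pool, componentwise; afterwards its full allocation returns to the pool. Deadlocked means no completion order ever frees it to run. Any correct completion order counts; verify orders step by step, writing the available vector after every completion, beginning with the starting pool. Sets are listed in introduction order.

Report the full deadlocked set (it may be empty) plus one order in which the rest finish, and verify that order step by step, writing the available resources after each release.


The deadlocked set is P3, P8, P2 and P0.
Key observation: after P4, P5 the pool peaks at (1, 3, 6), and each blocked process is short somewhere: P3 on index locks; P8 on schema locks; P2 on index locks; P0 on schema locks.
A valid finishing order for the others: P4, P5. Walking it through:
  pool = (0, 2, 3)
  P4: need (0, 0, 1) fits (0, 2, 3); releases (0, 1, 3), pool now (0, 3, 6)
  P5: need (0, 3, 5) fits (0, 3, 6); releases (1, 0, 0), pool now (1, 3, 6)
The blocked processes can never fit:
  blocked: P3 wants (0, 4, 3), pool (1, 3, 6) — not enough index locks
  blocked: P8 wants (2, 3, 2), pool (1, 3, 6) — not enough schema locks
  blocked: P2 wants (1, 5, 6), pool (1, 3, 6) — not enough index locks
  blocked: P0 wants (2, 3, 3), pool (1, 3, 6) — not enough schema locks


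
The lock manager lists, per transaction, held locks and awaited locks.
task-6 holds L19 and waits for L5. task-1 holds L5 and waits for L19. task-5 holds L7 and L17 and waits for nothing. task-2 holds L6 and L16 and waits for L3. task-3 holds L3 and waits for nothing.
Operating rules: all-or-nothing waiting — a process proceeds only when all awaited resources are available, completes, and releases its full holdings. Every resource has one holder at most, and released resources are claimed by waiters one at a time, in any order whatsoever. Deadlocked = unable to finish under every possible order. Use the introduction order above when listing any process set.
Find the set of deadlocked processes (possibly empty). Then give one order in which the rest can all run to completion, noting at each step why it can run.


The deadlocked set is task-6 and task-1.
Key observation: the cycle task-6 -> task-1 -> task-6 can never break — each member waits on the next; no other process is dragged down with it.
One completion order for the rest: task-5, task-3, task-2.
Walking it through:
  task-5 waits on nothing -> runs at once and releases L7 and L17
  task-3 waits on nothing -> runs at once and releases L3
  task-2 waits on L3 — all released -> runs and releases L6 and L16


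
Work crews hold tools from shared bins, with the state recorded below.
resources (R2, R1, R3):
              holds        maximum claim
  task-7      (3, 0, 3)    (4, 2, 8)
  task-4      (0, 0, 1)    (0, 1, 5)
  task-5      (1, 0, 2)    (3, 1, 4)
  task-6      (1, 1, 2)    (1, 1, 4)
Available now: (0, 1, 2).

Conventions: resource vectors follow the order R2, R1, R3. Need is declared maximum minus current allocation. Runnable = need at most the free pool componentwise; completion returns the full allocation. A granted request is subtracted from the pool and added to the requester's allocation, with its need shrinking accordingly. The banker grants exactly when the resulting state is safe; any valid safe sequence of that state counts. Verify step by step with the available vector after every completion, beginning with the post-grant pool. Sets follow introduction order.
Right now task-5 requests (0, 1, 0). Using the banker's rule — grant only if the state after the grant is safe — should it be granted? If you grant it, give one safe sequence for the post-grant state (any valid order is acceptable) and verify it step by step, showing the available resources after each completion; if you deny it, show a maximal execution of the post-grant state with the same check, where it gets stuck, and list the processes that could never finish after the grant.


DENY. Granting would leave the state unsafe.
Key observation: after task-6, task-4 the pool peaks at (1, 1, 5), and each blocked process is short somewhere: task-7 on R1; task-5 on R2.
Pretend the grant happened; the run task-6, task-4 goes as far as possible. Verifying each step:
  pool = (0, 0, 2)
  run task-6 (needs (0, 0, 2), free (0, 0, 2)); after release of (1, 1, 2) the pool is (1, 1, 4)
  run task-4 (needs (0, 1, 4), free (1, 1, 4)); after release of (0, 0, 1) the pool is (1, 1, 5)
  task-7 still needs (1, 2, 5) but only (1, 1, 5) is free — short on R1
  task-5 still needs (2, 0, 2) but only (1, 1, 5) is free — short on R2
Post-grant, the permanently blocked set is task-7 and task-5.


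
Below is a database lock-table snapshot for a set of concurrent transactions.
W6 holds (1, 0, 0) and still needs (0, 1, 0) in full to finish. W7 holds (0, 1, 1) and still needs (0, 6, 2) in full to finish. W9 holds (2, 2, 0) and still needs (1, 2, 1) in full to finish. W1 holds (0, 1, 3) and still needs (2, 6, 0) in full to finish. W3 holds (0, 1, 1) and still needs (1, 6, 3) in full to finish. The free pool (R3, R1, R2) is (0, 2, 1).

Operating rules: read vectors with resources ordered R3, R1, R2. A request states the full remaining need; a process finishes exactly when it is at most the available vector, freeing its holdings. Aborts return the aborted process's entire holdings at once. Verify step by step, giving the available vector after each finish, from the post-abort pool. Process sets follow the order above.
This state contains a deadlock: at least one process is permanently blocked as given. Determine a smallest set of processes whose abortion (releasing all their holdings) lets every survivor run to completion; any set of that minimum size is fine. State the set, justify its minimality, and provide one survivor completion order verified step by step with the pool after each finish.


Abort W1 and W3.
Key observation: the returned (0, 2, 4) from W1 and W3 is what brings W7 — unrunnable before, under any order — into play at step 3.
No one abort is enough; case by case: W6 alone leaves W7 blocked (short on R1 and R2); W7 alone leaves W1 blocked (short on R1); W9 alone leaves W7 blocked (short on R1 and R2); W1 alone leaves W7 blocked (short on R1); W3 alone leaves W7 blocked (short on R1).
Survivors finish in the order: W6, W9, W7. Walking it through (pool after the aborts first):
  pool = (0, 4, 5)
  W6 needs (0, 1, 0) <= (0, 4, 5) -> finishes; pool += (1, 0, 0) = (1, 4, 5)
  W9 needs (1, 2, 1) <= (1, 4, 5) -> finishes; pool += (2, 2, 0) = (3, 6, 5)
  W7 needs (0, 6, 2) <= (3, 6, 5) -> finishes; pool += (0, 1, 1) = (3, 7, 6)
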